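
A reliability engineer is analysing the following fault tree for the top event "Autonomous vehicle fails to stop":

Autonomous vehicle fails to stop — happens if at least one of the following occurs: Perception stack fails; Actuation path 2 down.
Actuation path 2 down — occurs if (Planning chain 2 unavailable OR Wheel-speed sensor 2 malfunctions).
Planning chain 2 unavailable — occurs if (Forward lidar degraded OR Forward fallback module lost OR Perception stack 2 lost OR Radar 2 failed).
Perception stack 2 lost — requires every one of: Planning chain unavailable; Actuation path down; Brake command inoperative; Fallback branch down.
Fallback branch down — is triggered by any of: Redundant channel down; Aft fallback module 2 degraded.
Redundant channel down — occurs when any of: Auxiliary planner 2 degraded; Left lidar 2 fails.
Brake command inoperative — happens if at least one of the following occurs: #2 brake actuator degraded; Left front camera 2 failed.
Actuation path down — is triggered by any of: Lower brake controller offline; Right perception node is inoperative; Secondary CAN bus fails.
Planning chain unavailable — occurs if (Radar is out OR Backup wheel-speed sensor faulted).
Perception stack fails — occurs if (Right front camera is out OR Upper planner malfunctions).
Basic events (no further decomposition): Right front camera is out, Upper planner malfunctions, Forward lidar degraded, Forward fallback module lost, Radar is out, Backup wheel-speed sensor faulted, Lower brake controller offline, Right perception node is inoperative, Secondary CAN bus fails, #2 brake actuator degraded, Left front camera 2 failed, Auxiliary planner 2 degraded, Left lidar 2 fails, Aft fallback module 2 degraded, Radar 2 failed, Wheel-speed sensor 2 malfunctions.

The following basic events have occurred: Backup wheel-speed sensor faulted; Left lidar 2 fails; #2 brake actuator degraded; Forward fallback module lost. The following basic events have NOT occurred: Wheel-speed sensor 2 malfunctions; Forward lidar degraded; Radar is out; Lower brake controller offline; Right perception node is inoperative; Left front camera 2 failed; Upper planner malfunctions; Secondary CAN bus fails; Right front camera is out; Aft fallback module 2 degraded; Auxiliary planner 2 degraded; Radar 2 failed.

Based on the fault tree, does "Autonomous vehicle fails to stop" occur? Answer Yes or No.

Yes

Perception stack fails [OR]: Right front camera is out=not, Upper planner malfunctions=not → no input occurs → does not occur.
Planning chain unavailable [OR]: Radar is out=not, Backup wheel-speed sensor faulted=occurs → at least one input occurs → occurs.
Actuation path down [OR]: Lower brake controller offline=not, Right perception node is inoperative=not, Secondary CAN bus fails=not → no input occurs → does not occur.
Brake command inoperative [OR]: #2 brake actuator degraded=occurs, Left front camera 2 failed=not → at least one input occurs → occurs.
Redundant channel down [OR]: Auxiliary planner 2 degraded=not, Left lidar 2 fails=occurs → at least one input occurs → occurs.
Fallback branch down [OR]: Redundant channel down=occurs, Aft fallback module 2 degraded=not → at least one input occurs → occurs.
Perception stack 2 lost [AND]: Planning chain unavailable=occurs, Actuation path down=not, Brake command inoperative=occurs, Fallback branch down=occurs → not all inputs occur → does not occur.
Planning chain 2 unavailable [OR]: Forward lidar degraded=not, Forward fallback module lost=occurs, Perception stack 2 lost=not, Radar 2 failed=not → at least one input occurs → occurs.
Actuation path 2 down [OR]: Planning chain 2 unavailable=occurs, Wheel-speed sensor 2 malfunctions=not → at least one input occurs → occurs.
Autonomous vehicle fails to stop [OR]: Perception stack fails=not, Actuation path 2 down=occurs → at least one input occurs → occurs.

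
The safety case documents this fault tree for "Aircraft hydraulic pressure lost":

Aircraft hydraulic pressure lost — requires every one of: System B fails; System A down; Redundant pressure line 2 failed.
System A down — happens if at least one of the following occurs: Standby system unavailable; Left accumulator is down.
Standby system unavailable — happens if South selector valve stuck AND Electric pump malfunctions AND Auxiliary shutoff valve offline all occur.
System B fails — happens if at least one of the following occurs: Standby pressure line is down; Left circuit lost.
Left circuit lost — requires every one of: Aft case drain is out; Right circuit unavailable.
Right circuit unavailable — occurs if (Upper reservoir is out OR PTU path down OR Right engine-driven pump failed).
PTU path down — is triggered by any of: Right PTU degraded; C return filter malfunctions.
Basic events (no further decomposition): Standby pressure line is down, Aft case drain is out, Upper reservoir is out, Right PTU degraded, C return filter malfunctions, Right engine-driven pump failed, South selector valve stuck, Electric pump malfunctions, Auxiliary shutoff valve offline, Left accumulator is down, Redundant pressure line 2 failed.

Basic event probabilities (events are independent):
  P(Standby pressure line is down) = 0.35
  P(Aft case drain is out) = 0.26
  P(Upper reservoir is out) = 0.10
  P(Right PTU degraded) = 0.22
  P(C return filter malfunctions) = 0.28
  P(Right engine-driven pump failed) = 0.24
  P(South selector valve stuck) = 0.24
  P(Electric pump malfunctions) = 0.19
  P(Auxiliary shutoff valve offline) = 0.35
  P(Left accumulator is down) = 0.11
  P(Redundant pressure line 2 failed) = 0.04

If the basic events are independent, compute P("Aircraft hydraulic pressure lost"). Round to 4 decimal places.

P(PTU path down) [OR] = 1 − (1−0.22) × (1−0.28) = 0.438400
P(Right circuit unavailable) [OR] = 1 − (1−0.10) × (1−0.438400) × (1−0.24) = 0.615866
P(Left circuit lost) [AND] = 0.26 × 0.615866 = 0.160125
P(System B fails) [OR] = 1 − (1−0.35) × (1−0.160125) = 0.454081
P(Standby system unavailable) [AND] = 0.24 × 0.19 × 0.35 = 0.015960
P(System A down) [OR] = 1 − (1−0.015960) × (1−0.11) = 0.124204
P(Aircraft hydraulic pressure lost) [AND] = 0.454081 × 0.124204 × 0.04 = 0.002256
Rounded to 4 decimal places: P(Aircraft hydraulic pressure lost) ≈ 0.0023.

0.0023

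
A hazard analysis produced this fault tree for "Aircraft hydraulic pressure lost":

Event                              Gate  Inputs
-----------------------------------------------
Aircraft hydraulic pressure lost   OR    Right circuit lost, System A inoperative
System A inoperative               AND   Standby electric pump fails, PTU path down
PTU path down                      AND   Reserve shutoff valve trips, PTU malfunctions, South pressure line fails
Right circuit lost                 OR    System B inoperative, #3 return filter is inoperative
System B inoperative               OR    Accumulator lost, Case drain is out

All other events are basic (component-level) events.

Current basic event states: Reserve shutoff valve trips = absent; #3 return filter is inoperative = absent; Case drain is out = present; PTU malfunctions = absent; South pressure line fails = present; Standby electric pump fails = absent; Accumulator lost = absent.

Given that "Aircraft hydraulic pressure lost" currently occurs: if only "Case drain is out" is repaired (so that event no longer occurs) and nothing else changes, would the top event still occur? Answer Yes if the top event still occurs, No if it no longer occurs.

Counterfactual: set "Case drain is out" to not occurred.
System B inoperative [OR]: Accumulator lost=not, Case drain is out=not → no input occurs → does not occur.
Right circuit lost [OR]: System B inoperative=not, #3 return filter is inoperative=not → no input occurs → does not occur.
PTU path down [AND]: Reserve shutoff valve trips=not, PTU malfunctions=not, South pressure line fails=occurs → not all inputs occur → does not occur.
System A inoperative [AND]: Standby electric pump fails=not, PTU path down=not → not all inputs occur → does not occur.
Aircraft hydraulic pressure lost [OR]: Right circuit lost=not, System A inoperative=not → no input occurs → does not occur.

No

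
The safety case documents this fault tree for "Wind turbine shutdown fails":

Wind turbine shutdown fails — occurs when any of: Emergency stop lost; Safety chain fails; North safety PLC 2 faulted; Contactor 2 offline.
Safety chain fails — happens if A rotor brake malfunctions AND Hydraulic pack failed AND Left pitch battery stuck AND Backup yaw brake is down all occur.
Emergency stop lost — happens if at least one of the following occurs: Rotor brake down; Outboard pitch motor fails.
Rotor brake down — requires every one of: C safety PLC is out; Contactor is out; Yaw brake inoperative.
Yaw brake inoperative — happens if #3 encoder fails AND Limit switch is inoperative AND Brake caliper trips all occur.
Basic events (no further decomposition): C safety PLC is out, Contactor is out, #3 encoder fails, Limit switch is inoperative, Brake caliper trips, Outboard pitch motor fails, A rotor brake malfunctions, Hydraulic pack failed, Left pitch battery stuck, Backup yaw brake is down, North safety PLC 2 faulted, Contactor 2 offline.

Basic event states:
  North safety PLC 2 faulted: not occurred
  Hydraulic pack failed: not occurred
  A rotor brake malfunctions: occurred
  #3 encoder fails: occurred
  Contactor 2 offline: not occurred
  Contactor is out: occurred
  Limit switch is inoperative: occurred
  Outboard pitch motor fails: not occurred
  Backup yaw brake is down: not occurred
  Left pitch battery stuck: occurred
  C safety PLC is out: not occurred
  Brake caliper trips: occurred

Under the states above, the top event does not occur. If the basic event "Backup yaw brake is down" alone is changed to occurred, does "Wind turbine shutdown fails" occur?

Counterfactual: set "Backup yaw brake is down" to occurred.
Yaw brake inoperative [AND]: #3 encoder fails=occurs, Limit switch is inoperative=occurs, Brake caliper trips=occurs → all inputs occur → occurs.
Rotor brake down [AND]: C safety PLC is out=not, Contactor is out=occurs, Yaw brake inoperative=occurs → not all inputs occur → does not occur.
Emergency stop lost [OR]: Rotor brake down=not, Outboard pitch motor fails=not → no input occurs → does not occur.
Safety chain fails [AND]: A rotor brake malfunctions=occurs, Hydraulic pack failed=not, Left pitch battery stuck=occurs, Backup yaw brake is down=occurs → not all inputs occur → does not occur.
Wind turbine shutdown fails [OR]: Emergency stop lost=not, Safety chain fails=not, North safety PLC 2 faulted=not, Contactor 2 offline=not → no input occurs → does not occur.

No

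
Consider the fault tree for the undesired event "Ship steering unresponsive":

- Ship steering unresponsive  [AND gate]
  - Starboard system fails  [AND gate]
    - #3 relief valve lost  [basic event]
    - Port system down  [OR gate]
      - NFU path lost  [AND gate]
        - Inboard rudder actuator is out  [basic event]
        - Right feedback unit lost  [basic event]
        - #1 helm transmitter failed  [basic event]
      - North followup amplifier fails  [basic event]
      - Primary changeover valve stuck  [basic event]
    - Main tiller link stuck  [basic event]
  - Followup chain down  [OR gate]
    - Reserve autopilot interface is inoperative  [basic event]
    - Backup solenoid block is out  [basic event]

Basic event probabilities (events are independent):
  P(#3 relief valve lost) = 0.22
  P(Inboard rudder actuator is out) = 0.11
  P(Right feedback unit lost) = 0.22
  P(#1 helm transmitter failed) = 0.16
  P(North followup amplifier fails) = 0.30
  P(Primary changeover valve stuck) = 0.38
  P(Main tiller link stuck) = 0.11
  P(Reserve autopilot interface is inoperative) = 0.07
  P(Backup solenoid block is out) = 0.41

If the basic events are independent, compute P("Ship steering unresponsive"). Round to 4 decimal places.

0.0062

P(NFU path lost) [AND] = 0.11 × 0.22 × 0.16 = 0.003872
P(Port system down) [OR] = 1 − (1−0.003872) × (1−0.30) × (1−0.38) = 0.567680
P(Starboard system fails) [AND] = 0.22 × 0.567680 × 0.11 = 0.013738
P(Followup chain down) [OR] = 1 − (1−0.07) × (1−0.41) = 0.451300
P(Ship steering unresponsive) [AND] = 0.013738 × 0.451300 = 0.006200
Rounded to 4 decimal places: P(Ship steering unresponsive) ≈ 0.0062.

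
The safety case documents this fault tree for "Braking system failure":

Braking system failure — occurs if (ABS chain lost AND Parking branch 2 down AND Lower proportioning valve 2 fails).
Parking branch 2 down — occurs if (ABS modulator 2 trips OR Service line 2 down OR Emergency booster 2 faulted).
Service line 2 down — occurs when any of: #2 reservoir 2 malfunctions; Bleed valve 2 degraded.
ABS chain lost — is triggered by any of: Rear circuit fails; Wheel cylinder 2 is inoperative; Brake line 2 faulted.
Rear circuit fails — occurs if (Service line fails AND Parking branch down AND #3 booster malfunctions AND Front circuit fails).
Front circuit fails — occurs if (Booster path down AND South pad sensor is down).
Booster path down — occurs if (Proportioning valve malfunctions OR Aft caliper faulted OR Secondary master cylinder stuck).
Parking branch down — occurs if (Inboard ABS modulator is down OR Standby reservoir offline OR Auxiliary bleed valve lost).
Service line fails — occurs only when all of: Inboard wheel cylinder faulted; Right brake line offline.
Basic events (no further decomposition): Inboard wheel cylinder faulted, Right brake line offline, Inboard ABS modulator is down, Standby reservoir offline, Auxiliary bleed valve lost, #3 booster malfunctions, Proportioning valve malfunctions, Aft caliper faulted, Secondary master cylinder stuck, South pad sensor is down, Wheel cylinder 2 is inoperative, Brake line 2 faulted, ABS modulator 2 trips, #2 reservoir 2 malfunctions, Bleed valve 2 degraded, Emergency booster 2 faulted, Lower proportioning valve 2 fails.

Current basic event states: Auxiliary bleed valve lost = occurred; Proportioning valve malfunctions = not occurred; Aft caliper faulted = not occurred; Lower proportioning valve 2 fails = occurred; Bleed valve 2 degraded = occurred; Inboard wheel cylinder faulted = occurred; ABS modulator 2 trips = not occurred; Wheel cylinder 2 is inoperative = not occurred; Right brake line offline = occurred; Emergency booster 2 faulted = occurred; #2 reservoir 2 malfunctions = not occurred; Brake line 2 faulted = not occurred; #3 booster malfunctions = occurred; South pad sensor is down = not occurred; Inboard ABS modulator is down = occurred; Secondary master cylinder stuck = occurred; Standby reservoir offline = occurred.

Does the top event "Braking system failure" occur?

Service line fails [AND]: Inboard wheel cylinder faulted=occurs, Right brake line offline=occurs → all inputs occur → occurs.
Parking branch down [OR]: Inboard ABS modulator is down=occurs, Standby reservoir offline=occurs, Auxiliary bleed valve lost=occurs → at least one input occurs → occurs.
Booster path down [OR]: Proportioning valve malfunctions=not, Aft caliper faulted=not, Secondary master cylinder stuck=occurs → at least one input occurs → occurs.
Front circuit fails [AND]: Booster path down=occurs, South pad sensor is down=not → not all inputs occur → does not occur.
Rear circuit fails [AND]: Service line fails=occurs, Parking branch down=occurs, #3 booster malfunctions=occurs, Front circuit fails=not → not all inputs occur → does not occur.
ABS chain lost [OR]: Rear circuit fails=not, Wheel cylinder 2 is inoperative=not, Brake line 2 faulted=not → no input occurs → does not occur.
Service line 2 down [OR]: #2 reservoir 2 malfunctions=not, Bleed valve 2 degraded=occurs → at least one input occurs → occurs.
Parking branch 2 down [OR]: ABS modulator 2 trips=not, Service line 2 down=occurs, Emergency booster 2 faulted=occurs → at least one input occurs → occurs.
Braking system failure [AND]: ABS chain lost=not, Parking branch 2 down=occurs, Lower proportioning valve 2 fails=occurs → not all inputs occur → does not occur.

No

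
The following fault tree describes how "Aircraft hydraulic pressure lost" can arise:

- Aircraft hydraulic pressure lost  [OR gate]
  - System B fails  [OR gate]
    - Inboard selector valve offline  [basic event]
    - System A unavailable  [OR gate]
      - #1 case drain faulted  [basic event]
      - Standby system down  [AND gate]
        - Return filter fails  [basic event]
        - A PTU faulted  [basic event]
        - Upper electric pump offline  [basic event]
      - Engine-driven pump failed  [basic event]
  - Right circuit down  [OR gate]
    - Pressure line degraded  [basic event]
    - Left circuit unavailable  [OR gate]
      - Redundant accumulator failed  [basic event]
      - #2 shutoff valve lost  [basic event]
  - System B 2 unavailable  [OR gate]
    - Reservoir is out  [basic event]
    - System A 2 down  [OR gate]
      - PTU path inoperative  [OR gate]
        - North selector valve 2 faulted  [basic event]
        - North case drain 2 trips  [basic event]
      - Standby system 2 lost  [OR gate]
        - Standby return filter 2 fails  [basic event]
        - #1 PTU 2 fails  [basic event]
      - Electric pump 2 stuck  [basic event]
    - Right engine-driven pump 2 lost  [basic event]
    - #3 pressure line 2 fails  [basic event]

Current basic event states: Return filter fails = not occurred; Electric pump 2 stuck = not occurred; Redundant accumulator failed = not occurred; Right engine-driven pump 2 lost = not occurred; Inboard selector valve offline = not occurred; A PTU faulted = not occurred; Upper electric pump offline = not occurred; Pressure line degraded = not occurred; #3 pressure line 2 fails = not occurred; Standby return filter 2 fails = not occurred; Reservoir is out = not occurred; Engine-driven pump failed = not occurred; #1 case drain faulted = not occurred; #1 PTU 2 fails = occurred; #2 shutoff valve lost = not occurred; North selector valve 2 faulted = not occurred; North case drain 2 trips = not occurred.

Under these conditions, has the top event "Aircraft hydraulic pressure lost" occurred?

Standby system down [AND]: Return filter fails=not, A PTU faulted=not, Upper electric pump offline=not → not all inputs occur → does not occur.
System A unavailable [OR]: #1 case drain faulted=not, Standby system down=not, Engine-driven pump failed=not → no input occurs → does not occur.
System B fails [OR]: Inboard selector valve offline=not, System A unavailable=not → no input occurs → does not occur.
Left circuit unavailable [OR]: Redundant accumulator failed=not, #2 shutoff valve lost=not → no input occurs → does not occur.
Right circuit down [OR]: Pressure line degraded=not, Left circuit unavailable=not → no input occurs → does not occur.
PTU path inoperative [OR]: North selector valve 2 faulted=not, North case drain 2 trips=not → no input occurs → does not occur.
Standby system 2 lost [OR]: Standby return filter 2 fails=not, #1 PTU 2 fails=occurs → at least one input occurs → occurs.
System A 2 down [OR]: PTU path inoperative=not, Standby system 2 lost=occurs, Electric pump 2 stuck=not → at least one input occurs → occurs.
System B 2 unavailable [OR]: Reservoir is out=not, System A 2 down=occurs, Right engine-driven pump 2 lost=not, #3 pressure line 2 fails=not → at least one input occurs → occurs.
Aircraft hydraulic pressure lost [OR]: System B fails=not, Right circuit down=not, System B 2 unavailable=occurs → at least one input occurs → occurs.

Yes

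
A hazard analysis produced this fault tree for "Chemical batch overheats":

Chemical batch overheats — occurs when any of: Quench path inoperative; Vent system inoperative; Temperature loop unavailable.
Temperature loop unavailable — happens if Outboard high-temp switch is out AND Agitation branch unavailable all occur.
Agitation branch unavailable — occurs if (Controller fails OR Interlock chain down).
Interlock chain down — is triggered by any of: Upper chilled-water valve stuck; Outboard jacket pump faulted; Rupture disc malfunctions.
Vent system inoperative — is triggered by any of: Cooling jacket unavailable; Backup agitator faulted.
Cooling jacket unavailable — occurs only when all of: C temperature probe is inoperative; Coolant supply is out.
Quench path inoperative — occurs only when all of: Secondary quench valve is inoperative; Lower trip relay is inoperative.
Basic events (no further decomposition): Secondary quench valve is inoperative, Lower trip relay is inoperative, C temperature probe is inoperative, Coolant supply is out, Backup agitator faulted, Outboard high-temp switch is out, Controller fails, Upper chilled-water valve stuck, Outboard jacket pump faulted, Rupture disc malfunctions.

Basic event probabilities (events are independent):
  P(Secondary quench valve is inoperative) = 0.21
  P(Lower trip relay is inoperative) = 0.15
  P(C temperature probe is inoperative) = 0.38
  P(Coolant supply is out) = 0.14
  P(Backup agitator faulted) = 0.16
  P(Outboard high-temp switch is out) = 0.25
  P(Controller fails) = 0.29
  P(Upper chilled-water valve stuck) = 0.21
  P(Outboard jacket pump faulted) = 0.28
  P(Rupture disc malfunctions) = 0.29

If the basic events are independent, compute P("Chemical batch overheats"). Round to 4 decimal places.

P(Quench path inoperative) [AND] = 0.21 × 0.15 = 0.031500
P(Cooling jacket unavailable) [AND] = 0.38 × 0.14 = 0.053200
P(Vent system inoperative) [OR] = 1 − (1−0.053200) × (1−0.16) = 0.204688
P(Interlock chain down) [OR] = 1 − (1−0.21) × (1−0.28) × (1−0.29) = 0.596152
P(Agitation branch unavailable) [OR] = 1 − (1−0.29) × (1−0.596152) = 0.713268
P(Temperature loop unavailable) [AND] = 0.25 × 0.713268 = 0.178317
P(Chemical batch overheats) [OR] = 1 − (1−0.031500) × (1−0.204688) × (1−0.178317) = 0.367091
Rounded to 4 decimal places: P(Chemical batch overheats) ≈ 0.3671.

0.3671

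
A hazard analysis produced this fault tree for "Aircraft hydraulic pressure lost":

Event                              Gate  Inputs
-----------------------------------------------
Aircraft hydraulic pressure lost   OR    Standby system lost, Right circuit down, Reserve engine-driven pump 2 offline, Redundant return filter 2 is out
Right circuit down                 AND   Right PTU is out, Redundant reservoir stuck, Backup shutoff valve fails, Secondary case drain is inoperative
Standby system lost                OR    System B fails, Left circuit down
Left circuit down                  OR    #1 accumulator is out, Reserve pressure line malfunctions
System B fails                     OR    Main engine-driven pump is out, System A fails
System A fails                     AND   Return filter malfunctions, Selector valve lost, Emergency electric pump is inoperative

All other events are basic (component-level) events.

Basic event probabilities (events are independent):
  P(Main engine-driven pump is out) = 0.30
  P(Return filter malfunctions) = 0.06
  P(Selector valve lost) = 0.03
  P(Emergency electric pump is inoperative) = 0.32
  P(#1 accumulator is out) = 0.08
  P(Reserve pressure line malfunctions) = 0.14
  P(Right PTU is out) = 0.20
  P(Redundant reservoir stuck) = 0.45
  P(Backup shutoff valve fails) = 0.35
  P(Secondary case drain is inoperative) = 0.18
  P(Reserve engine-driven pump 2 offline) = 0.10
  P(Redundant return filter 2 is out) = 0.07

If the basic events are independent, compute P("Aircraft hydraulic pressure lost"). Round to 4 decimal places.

0.5393

P(System A fails) [AND] = 0.06 × 0.03 × 0.32 = 0.000576
P(System B fails) [OR] = 1 − (1−0.30) × (1−0.000576) = 0.300403
P(Left circuit down) [OR] = 1 − (1−0.08) × (1−0.14) = 0.208800
P(Standby system lost) [OR] = 1 − (1−0.300403) × (1−0.208800) = 0.446479
P(Right circuit down) [AND] = 0.20 × 0.45 × 0.35 × 0.18 = 0.005670
P(Aircraft hydraulic pressure lost) [OR] = 1 − (1−0.446479) × (1−0.005670) × (1−0.10) × (1−0.07) = 0.539330
Rounded to 4 decimal places: P(Aircraft hydraulic pressure lost) ≈ 0.5393.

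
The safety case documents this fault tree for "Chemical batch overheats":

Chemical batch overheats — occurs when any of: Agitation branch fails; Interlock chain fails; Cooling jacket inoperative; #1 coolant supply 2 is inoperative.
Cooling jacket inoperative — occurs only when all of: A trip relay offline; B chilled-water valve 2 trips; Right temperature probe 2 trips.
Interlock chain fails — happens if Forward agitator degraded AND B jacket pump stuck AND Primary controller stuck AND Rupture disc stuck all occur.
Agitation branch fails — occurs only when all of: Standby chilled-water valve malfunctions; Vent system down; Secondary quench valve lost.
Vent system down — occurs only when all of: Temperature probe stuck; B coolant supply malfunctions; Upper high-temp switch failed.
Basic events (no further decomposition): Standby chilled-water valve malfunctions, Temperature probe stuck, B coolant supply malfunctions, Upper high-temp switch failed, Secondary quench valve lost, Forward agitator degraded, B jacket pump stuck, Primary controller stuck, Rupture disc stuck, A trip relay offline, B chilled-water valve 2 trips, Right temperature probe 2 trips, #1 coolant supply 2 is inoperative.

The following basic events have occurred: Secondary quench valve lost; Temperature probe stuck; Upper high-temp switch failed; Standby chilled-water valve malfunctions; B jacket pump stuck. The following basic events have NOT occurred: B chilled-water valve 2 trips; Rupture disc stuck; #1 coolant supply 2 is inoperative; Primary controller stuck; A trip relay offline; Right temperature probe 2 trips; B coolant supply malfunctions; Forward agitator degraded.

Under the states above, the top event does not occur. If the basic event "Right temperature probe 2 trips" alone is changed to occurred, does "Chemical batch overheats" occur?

Counterfactual: set "Right temperature probe 2 trips" to occurred.
Vent system down [AND]: Temperature probe stuck=occurs, B coolant supply malfunctions=not, Upper high-temp switch failed=occurs → not all inputs occur → does not occur.
Agitation branch fails [AND]: Standby chilled-water valve malfunctions=occurs, Vent system down=not, Secondary quench valve lost=occurs → not all inputs occur → does not occur.
Interlock chain fails [AND]: Forward agitator degraded=not, B jacket pump stuck=occurs, Primary controller stuck=not, Rupture disc stuck=not → not all inputs occur → does not occur.
Cooling jacket inoperative [AND]: A trip relay offline=not, B chilled-water valve 2 trips=not, Right temperature probe 2 trips=occurs → not all inputs occur → does not occur.
Chemical batch overheats [OR]: Agitation branch fails=not, Interlock chain fails=not, Cooling jacket inoperative=not, #1 coolant supply 2 is inoperative=not → no input occurs → does not occur.

No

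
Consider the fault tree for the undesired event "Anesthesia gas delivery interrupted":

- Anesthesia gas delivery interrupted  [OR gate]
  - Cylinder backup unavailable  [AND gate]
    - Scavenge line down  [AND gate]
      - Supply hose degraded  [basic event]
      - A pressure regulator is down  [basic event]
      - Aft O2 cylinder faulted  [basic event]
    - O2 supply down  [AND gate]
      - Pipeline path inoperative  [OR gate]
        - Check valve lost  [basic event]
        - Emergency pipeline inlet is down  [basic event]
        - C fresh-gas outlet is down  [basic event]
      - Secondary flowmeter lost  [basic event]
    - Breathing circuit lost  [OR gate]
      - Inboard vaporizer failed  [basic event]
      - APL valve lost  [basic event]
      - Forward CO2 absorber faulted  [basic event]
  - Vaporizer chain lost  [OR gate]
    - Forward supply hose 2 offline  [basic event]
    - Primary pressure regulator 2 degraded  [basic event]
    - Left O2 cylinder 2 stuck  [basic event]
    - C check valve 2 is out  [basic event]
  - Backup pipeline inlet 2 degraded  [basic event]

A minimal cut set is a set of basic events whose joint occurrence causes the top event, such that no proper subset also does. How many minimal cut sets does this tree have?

14

Scavenge line down [AND]: one cut set from each child combined → 1 × 1 × 1 = 1 cut set(s).
Pipeline path inoperative [OR]: union of children's cut sets → 3 cut set(s).
O2 supply down [AND]: one cut set from each child combined → 3 × 1 = 3 cut set(s).
Breathing circuit lost [OR]: union of children's cut sets → 3 cut set(s).
Cylinder backup unavailable [AND]: one cut set from each child combined → 1 × 3 × 3 = 9 cut set(s).
Vaporizer chain lost [OR]: union of children's cut sets → 4 cut set(s).
Anesthesia gas delivery interrupted [OR]: union of children's cut sets → 14 cut set(s).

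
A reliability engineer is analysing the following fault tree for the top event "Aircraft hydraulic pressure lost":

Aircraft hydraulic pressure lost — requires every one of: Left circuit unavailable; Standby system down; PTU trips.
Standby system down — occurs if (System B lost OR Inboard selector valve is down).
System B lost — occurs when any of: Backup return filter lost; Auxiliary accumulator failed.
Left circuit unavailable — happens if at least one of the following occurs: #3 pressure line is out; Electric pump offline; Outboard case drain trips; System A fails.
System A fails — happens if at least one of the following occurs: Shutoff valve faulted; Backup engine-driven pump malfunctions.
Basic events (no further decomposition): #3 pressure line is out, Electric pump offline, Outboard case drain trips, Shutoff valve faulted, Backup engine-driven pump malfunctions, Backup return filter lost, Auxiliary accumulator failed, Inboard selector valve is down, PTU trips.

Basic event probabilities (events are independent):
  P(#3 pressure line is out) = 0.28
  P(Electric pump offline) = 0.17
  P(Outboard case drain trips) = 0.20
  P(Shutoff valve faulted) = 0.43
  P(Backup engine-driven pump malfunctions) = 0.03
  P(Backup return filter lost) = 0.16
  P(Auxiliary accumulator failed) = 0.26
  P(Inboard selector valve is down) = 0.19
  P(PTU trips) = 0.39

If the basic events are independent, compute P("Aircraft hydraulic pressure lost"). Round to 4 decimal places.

0.1425

P(System A fails) [OR] = 1 − (1−0.43) × (1−0.03) = 0.447100
P(Left circuit unavailable) [OR] = 1 − (1−0.28) × (1−0.17) × (1−0.20) × (1−0.447100) = 0.735670
P(System B lost) [OR] = 1 − (1−0.16) × (1−0.26) = 0.378400
P(Standby system down) [OR] = 1 − (1−0.378400) × (1−0.19) = 0.496504
P(Aircraft hydraulic pressure lost) [AND] = 0.735670 × 0.496504 × 0.39 = 0.142453
Rounded to 4 decimal places: P(Aircraft hydraulic pressure lost) ≈ 0.1425.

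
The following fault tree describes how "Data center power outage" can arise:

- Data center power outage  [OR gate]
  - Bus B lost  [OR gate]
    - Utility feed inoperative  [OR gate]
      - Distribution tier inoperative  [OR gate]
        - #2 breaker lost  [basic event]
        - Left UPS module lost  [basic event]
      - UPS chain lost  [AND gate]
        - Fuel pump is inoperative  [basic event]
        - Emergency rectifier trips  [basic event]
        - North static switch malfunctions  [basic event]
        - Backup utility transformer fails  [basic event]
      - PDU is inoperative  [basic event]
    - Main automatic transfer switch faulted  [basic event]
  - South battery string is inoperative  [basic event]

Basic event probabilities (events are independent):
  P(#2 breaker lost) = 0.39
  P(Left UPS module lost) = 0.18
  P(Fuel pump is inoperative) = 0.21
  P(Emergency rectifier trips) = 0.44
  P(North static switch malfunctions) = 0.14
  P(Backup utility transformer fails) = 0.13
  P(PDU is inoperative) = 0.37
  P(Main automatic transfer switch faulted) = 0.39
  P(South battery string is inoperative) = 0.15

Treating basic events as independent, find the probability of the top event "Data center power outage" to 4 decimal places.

P(Distribution tier inoperative) [OR] = 1 − (1−0.39) × (1−0.18) = 0.499800
P(UPS chain lost) [AND] = 0.21 × 0.44 × 0.14 × 0.13 = 0.001682
P(Utility feed inoperative) [OR] = 1 − (1−0.499800) × (1−0.001682) × (1−0.37) = 0.685404
P(Bus B lost) [OR] = 1 − (1−0.685404) × (1−0.39) = 0.808096
P(Data center power outage) [OR] = 1 − (1−0.808096) × (1−0.15) = 0.836882
Rounded to 4 decimal places: P(Data center power outage) ≈ 0.8369.

0.8369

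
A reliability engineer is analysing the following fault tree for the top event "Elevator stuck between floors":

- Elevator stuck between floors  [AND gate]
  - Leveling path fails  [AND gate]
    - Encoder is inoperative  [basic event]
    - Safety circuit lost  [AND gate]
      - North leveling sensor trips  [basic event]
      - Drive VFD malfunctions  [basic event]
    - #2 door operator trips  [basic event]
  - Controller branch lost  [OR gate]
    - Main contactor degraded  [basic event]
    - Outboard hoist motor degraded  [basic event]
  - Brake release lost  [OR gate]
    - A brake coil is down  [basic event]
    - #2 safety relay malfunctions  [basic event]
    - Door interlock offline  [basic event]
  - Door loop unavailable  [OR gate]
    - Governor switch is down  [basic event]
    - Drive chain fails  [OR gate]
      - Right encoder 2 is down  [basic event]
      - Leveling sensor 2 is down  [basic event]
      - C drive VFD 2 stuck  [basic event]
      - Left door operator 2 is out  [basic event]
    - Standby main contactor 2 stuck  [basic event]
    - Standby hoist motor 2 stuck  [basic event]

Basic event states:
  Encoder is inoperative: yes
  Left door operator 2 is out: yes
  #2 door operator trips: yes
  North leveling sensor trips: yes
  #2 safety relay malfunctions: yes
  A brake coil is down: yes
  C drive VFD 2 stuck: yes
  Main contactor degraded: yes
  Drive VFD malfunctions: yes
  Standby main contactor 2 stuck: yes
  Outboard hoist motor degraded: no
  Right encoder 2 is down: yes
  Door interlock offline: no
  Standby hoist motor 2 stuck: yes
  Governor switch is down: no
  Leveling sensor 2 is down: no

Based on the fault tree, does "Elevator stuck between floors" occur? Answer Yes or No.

Yes

Safety circuit lost [AND]: North leveling sensor trips=occurs, Drive VFD malfunctions=occurs → all inputs occur → occurs.
Leveling path fails [AND]: Encoder is inoperative=occurs, Safety circuit lost=occurs, #2 door operator trips=occurs → all inputs occur → occurs.
Controller branch lost [OR]: Main contactor degraded=occurs, Outboard hoist motor degraded=not → at least one input occurs → occurs.
Brake release lost [OR]: A brake coil is down=occurs, #2 safety relay malfunctions=occurs, Door interlock offline=not → at least one input occurs → occurs.
Drive chain fails [OR]: Right encoder 2 is down=occurs, Leveling sensor 2 is down=not, C drive VFD 2 stuck=occurs, Left door operator 2 is out=occurs → at least one input occurs → occurs.
Door loop unavailable [OR]: Governor switch is down=not, Drive chain fails=occurs, Standby main contactor 2 stuck=occurs, Standby hoist motor 2 stuck=occurs → at least one input occurs → occurs.
Elevator stuck between floors [AND]: Leveling path fails=occurs, Controller branch lost=occurs, Brake release lost=occurs, Door loop unavailable=occurs → all inputs occur → occurs.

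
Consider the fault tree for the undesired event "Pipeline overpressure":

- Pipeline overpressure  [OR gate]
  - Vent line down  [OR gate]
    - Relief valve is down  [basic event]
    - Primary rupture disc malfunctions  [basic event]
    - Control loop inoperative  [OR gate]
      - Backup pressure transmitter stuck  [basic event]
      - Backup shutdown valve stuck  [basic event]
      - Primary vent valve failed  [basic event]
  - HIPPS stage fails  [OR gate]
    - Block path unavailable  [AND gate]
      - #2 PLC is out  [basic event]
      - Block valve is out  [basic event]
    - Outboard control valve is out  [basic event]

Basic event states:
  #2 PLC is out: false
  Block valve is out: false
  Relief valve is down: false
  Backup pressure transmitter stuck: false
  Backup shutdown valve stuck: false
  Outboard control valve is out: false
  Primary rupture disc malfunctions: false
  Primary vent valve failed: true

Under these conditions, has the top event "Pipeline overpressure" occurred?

Control loop inoperative [OR]: Backup pressure transmitter stuck=not, Backup shutdown valve stuck=not, Primary vent valve failed=occurs → at least one input occurs → occurs.
Vent line down [OR]: Relief valve is down=not, Primary rupture disc malfunctions=not, Control loop inoperative=occurs → at least one input occurs → occurs.
Block path unavailable [AND]: #2 PLC is out=not, Block valve is out=not → not all inputs occur → does not occur.
HIPPS stage fails [OR]: Block path unavailable=not, Outboard control valve is out=not → no input occurs → does not occur.
Pipeline overpressure [OR]: Vent line down=occurs, HIPPS stage fails=not → at least one input occurs → occurs.

Yes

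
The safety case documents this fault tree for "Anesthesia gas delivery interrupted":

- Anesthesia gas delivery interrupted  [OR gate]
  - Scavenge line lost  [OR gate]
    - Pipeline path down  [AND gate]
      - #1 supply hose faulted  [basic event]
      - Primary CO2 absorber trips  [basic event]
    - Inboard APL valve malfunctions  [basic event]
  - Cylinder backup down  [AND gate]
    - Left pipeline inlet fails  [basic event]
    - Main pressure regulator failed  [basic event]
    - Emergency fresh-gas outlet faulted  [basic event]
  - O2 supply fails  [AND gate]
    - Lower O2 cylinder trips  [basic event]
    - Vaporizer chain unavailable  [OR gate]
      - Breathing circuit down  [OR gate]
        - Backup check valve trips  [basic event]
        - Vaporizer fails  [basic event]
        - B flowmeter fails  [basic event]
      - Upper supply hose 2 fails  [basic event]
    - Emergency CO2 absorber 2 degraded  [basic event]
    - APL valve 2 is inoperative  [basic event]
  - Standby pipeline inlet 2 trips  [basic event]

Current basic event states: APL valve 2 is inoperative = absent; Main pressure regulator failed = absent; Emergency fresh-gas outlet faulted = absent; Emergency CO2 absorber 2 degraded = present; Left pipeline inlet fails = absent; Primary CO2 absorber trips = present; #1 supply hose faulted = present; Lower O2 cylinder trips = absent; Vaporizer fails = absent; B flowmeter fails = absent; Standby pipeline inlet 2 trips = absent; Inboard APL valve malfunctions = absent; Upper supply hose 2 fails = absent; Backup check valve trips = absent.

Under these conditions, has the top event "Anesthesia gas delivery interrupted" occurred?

Pipeline path down [AND]: #1 supply hose faulted=occurs, Primary CO2 absorber trips=occurs → all inputs occur → occurs.
Scavenge line lost [OR]: Pipeline path down=occurs, Inboard APL valve malfunctions=not → at least one input occurs → occurs.
Cylinder backup down [AND]: Left pipeline inlet fails=not, Main pressure regulator failed=not, Emergency fresh-gas outlet faulted=not → not all inputs occur → does not occur.
Breathing circuit down [OR]: Backup check valve trips=not, Vaporizer fails=not, B flowmeter fails=not → no input occurs → does not occur.
Vaporizer chain unavailable [OR]: Breathing circuit down=not, Upper supply hose 2 fails=not → no input occurs → does not occur.
O2 supply fails [AND]: Lower O2 cylinder trips=not, Vaporizer chain unavailable=not, Emergency CO2 absorber 2 degraded=occurs, APL valve 2 is inoperative=not → not all inputs occur → does not occur.
Anesthesia gas delivery interrupted [OR]: Scavenge line lost=occurs, Cylinder backup down=not, O2 supply fails=not, Standby pipeline inlet 2 trips=not → at least one input occurs → occurs.

Yes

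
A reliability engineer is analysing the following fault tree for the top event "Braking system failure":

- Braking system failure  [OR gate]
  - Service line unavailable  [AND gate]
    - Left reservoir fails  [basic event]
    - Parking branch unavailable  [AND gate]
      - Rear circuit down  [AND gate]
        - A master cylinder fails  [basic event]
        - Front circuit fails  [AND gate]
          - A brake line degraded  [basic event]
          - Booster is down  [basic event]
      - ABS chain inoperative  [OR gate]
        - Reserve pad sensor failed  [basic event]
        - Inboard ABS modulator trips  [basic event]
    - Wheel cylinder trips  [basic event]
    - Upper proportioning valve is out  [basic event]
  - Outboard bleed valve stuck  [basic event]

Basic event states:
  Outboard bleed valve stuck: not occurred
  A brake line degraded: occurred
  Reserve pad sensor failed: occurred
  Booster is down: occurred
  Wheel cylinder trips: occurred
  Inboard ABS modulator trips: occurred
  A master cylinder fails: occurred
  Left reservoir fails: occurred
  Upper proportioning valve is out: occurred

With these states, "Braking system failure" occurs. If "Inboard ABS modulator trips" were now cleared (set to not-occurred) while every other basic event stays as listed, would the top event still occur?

Counterfactual: set "Inboard ABS modulator trips" to not occurred.
Front circuit fails [AND]: A brake line degraded=occurs, Booster is down=occurs → all inputs occur → occurs.
Rear circuit down [AND]: A master cylinder fails=occurs, Front circuit fails=occurs → all inputs occur → occurs.
ABS chain inoperative [OR]: Reserve pad sensor failed=occurs, Inboard ABS modulator trips=not → at least one input occurs → occurs.
Parking branch unavailable [AND]: Rear circuit down=occurs, ABS chain inoperative=occurs → all inputs occur → occurs.
Service line unavailable [AND]: Left reservoir fails=occurs, Parking branch unavailable=occurs, Wheel cylinder trips=occurs, Upper proportioning valve is out=occurs → all inputs occur → occurs.
Braking system failure [OR]: Service line unavailable=occurs, Outboard bleed valve stuck=not → at least one input occurs → occurs.

Yes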